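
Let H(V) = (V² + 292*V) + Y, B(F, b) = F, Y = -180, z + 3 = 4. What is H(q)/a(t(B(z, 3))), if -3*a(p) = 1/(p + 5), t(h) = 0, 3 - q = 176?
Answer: 311505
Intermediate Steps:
z = 1 (z = -3 + 4 = 1)
q = -173 (q = 3 - 1*176 = 3 - 176 = -173)
a(p) = -1/(3*(5 + p)) (a(p) = -1/(3*(p + 5)) = -1/(3*(5 + p)))
H(V) = -180 + V² + 292*V (H(V) = (V² + 292*V) - 180 = -180 + V² + 292*V)
H(q)/a(t(B(z, 3))) = (-180 + (-173)² + 292*(-173))/((-1/(15 + 3*0))) = (-180 + 29929 - 50516)/((-1/(15 + 0))) = -20767/((-1/15)) = -20767/((-1*1/15)) = -20767/(-1/15) = -20767*(-15) = 311505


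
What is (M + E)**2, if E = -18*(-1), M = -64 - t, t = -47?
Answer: 1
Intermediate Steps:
M = -17 (M = -64 - 1*(-47) = -64 + 47 = -17)
E = 18
(M + E)**2 = (-17 + 18)**2 = 1**2 = 1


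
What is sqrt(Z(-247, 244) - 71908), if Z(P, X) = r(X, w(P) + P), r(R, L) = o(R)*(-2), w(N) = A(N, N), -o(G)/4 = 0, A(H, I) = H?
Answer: 2*I*sqrt(17977) ≈ 268.16*I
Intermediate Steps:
o(G) = 0 (o(G) = -4*0 = 0)
w(N) = N
r(R, L) = 0 (r(R, L) = 0*(-2) = 0)
Z(P, X) = 0
sqrt(Z(-247, 244) - 71908) = sqrt(0 - 71908) = sqrt(-71908) = 2*I*sqrt(17977)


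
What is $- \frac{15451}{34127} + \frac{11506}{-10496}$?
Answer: $- \frac{277419479}{179098496} \approx -1.549$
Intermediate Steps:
$- \frac{15451}{34127} + \frac{11506}{-10496} = \left(-15451\right) \frac{1}{34127} + 11506 \left(- \frac{1}{10496}\right) = - \frac{15451}{34127} - \frac{5753}{5248} = - \frac{277419479}{179098496}$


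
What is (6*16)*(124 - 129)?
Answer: -480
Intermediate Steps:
(6*16)*(124 - 129) = 96*(-5) = -480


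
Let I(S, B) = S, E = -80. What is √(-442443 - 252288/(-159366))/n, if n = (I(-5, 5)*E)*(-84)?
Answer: -17*I*√43202289891/178489920 ≈ -0.019797*I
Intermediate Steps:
n = -33600 (n = -5*(-80)*(-84) = 400*(-84) = -33600)
√(-442443 - 252288/(-159366))/n = √(-442443 - 252288/(-159366))/(-33600) = √(-442443 - 252288*(-1/159366))*(-1/33600) = √(-442443 + 42048/26561)*(-1/33600) = √(-11751686475/26561)*(-1/33600) = (85*I*√43202289891/26561)*(-1/33600) = -17*I*√43202289891/178489920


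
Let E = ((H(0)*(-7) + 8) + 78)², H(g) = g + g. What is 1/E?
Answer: 1/7396 ≈ 0.00013521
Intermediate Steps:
H(g) = 2*g
E = 7396 (E = (((2*0)*(-7) + 8) + 78)² = ((0*(-7) + 8) + 78)² = ((0 + 8) + 78)² = (8 + 78)² = 86² = 7396)
1/E = 1/7396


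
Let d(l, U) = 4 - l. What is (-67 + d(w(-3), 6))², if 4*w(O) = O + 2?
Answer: 63001/16 ≈ 3937.6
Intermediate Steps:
w(O) = ½ + O/4 (w(O) = (O + 2)/4 = (2 + O)/4 = ½ + O/4)
(-67 + d(w(-3), 6))² = (-67 + (4 - (½ + (¼)*(-3))))² = (-67 + (4 - (½ - ¾)))² = (-67 + (4 - 1*(-¼)))² = (-67 + (4 + ¼))² = (-67 + 17/4)² = (-251/4)² = 63001/16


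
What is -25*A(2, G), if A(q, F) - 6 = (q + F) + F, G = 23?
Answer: -1350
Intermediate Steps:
A(q, F) = 6 + q + 2*F (A(q, F) = 6 + ((q + F) + F) = 6 + ((F + q) + F) = 6 + (q + 2*F) = 6 + q + 2*F)
-25*A(2, G) = -25*(6 + 2 + 2*23) = -25*(6 + 2 + 46) = -25*54 = -1350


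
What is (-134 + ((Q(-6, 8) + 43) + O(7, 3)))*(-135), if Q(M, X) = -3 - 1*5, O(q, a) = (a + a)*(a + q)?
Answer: 5265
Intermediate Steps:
O(q, a) = 2*a*(a + q) (O(q, a) = (2*a)*(a + q) = 2*a*(a + q))
Q(M, X) = -8 (Q(M, X) = -3 - 5 = -8)
(-134 + ((Q(-6, 8) + 43) + O(7, 3)))*(-135) = (-134 + ((-8 + 43) + 2*3*(3 + 7)))*(-135) = (-134 + (35 + 2*3*10))*(-135) = (-134 + (35 + 60))*(-135) = (-134 + 95)*(-135) = -39*(-135) = 5265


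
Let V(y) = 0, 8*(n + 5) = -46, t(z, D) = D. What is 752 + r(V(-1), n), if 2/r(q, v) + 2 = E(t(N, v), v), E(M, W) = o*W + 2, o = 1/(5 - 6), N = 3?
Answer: 32344/43 ≈ 752.19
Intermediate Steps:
o = -1 (o = 1/(-1) = -1)
n = -43/4 (n = -5 + (⅛)*(-46) = -5 - 23/4 = -43/4 ≈ -10.750)
E(M, W) = 2 - W (E(M, W) = -W + 2 = 2 - W)
r(q, v) = -2/v (r(q, v) = 2/(-2 + (2 - v)) = 2/((-v)) = 2*(-1/v) = -2/v)
752 + r(V(-1), n) = 752 - 2/(-43/4) = 752 - 2*(-4/43) = 752 + 8/43 = 32344/43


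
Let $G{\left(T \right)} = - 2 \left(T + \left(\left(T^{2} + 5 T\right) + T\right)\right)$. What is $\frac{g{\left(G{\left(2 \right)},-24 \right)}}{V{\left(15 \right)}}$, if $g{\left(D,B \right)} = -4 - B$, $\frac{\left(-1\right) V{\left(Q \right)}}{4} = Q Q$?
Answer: $- \frac{1}{45} \approx -0.022222$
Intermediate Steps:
$V{\left(Q \right)} = - 4 Q^{2}$ ($V{\left(Q \right)} = - 4 Q Q = - 4 Q^{2}$)
$G{\left(T \right)} = - 14 T - 2 T^{2}$ ($G{\left(T \right)} = - 2 \left(T + \left(T^{2} + 6 T\right)\right) = - 2 \left(T^{2} + 7 T\right) = - 14 T - 2 T^{2}$)
$\frac{g{\left(G{\left(2 \right)},-24 \right)}}{V{\left(15 \right)}} = \frac{-4 - -24}{\left(-4\right) 15^{2}} = \frac{-4 + 24}{\left(-4\right) 225} = \frac{20}{-900} = 20 \left(- \frac{1}{900}\right) = - \frac{1}{45}$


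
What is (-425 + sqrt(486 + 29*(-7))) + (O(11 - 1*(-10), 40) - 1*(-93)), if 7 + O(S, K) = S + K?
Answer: -278 + sqrt(283) ≈ -261.18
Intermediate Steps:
O(S, K) = -7 + K + S (O(S, K) = -7 + (S + K) = -7 + (K + S) = -7 + K + S)
(-425 + sqrt(486 + 29*(-7))) + (O(11 - 1*(-10), 40) - 1*(-93)) = (-425 + sqrt(486 + 29*(-7))) + ((-7 + 40 + (11 - 1*(-10))) - 1*(-93)) = (-425 + sqrt(486 - 203)) + ((-7 + 40 + (11 + 10)) + 93) = (-425 + sqrt(283)) + ((-7 + 40 + 21) + 93) = (-425 + sqrt(283)) + (54 + 93) = (-425 + sqrt(283)) + 147 = -278 + sqrt(283)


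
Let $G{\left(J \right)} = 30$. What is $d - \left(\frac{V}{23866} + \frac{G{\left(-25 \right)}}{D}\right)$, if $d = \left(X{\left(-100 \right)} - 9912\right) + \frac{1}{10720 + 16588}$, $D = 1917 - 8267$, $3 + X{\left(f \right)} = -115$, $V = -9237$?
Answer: $- \frac{2075378092988923}{206925141140} \approx -10030.0$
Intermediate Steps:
$X{\left(f \right)} = -118$ ($X{\left(f \right)} = -3 - 115 = -118$)
$D = -6350$
$d = - \frac{273899239}{27308}$ ($d = \left(-118 - 9912\right) + \frac{1}{10720 + 16588} = -10030 + \frac{1}{27308} = - \frac{273899239}{27308} \approx -10030.0$)
$d - \left(\frac{V}{23866} + \frac{G{\left(-25 \right)}}{D}\right) = - \frac{273899239}{27308} - \left(- \frac{9237}{23866} + \frac{30}{-6350}\right) = - \frac{273899239}{27308} - \left(\left(-9237\right) \frac{1}{23866} + 30 \left(- \frac{1}{6350}\right)\right) = - \frac{273899239}{27308} - \left(- \frac{9237}{23866} - \frac{3}{635}\right) = - \frac{273899239}{27308} - - \frac{5937093}{15154910} = - \frac{273899239}{27308} + \frac{5937093}{15154910} = - \frac{2075378092988923}{206925141140}$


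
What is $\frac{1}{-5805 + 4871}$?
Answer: $- \frac{1}{934} \approx -0.0010707$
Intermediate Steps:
$\frac{1}{-5805 + 4871} = \frac{1}{-934} = - \frac{1}{934}$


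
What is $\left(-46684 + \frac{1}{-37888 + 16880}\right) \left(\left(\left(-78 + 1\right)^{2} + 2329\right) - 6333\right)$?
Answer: $- \frac{1887919635525}{21008} \approx -8.9867 \cdot 10^{7}$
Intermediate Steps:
$\left(-46684 + \frac{1}{-37888 + 16880}\right) \left(\left(\left(-78 + 1\right)^{2} + 2329\right) - 6333\right) = \left(-46684 + \frac{1}{-21008}\right) \left(\left(\left(-77\right)^{2} + 2329\right) - 6333\right) = \left(-46684 - \frac{1}{21008}\right) \left(\left(5929 + 2329\right) - 6333\right) = - \frac{980737473 \left(8258 - 6333\right)}{21008} = \left(- \frac{980737473}{21008}\right) 1925 = - \frac{1887919635525}{21008}$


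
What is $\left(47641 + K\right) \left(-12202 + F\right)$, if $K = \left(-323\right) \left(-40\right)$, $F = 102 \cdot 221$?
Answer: $626200740$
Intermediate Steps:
$F = 22542$
$K = 12920$
$\left(47641 + K\right) \left(-12202 + F\right) = \left(47641 + 12920\right) \left(-12202 + 22542\right) = 60561 \cdot 10340 = 626200740$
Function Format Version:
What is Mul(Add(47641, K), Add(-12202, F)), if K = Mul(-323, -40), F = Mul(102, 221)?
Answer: 626200740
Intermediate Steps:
F = 22542
K = 12920
Mul(Add(47641, K), Add(-12202, F)) = Mul(Add(47641, 12920), Add(-12202, 22542)) = Mul(60561, 10340) = 626200740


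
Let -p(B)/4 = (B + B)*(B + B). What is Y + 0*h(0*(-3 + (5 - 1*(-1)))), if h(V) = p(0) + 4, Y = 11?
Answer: 11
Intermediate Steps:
p(B) = -16*B² (p(B) = -4*(B + B)*(B + B) = -4*2*B*2*B = -16*B²)
h(V) = 4 (h(V) = -16*0² + 4 = -16*0 + 4 = 0 + 4 = 4)
Y + 0*h(0*(-3 + (5 - 1*(-1)))) = 11 + 0*4 = 11 + 0 = 11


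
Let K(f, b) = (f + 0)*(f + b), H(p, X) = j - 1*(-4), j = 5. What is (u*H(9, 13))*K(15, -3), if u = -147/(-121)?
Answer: 238140/121 ≈ 1968.1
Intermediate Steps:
H(p, X) = 9 (H(p, X) = 5 - 1*(-4) = 5 + 4 = 9)
K(f, b) = f*(b + f)
u = 147/121 (u = -147*(-1/121) = 147/121 ≈ 1.2149)
(u*H(9, 13))*K(15, -3) = ((147/121)*9)*(15*(-3 + 15)) = 1323*(15*12)/121 = (1323/121)*180 = 238140/121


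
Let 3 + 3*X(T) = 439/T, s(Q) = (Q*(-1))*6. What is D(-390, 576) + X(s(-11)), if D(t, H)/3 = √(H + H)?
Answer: 241/198 + 72*√2 ≈ 103.04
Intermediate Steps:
D(t, H) = 3*√2*√H (D(t, H) = 3*√(H + H) = 3*√(2*H) = 3*(√2*√H) = 3*√2*√H)
s(Q) = -6*Q (s(Q) = -Q*6 = -6*Q)
X(T) = -1 + 439/(3*T) (X(T) = -1 + (439/T)/3 = -1 + 439/(3*T))
D(-390, 576) + X(s(-11)) = 3*√2*√576 + (439/3 - (-6)*(-11))/((-6*(-11))) = 3*√2*24 + (439/3 - 1*66)/66 = 72*√2 + (439/3 - 66)/66 = 72*√2 + (1/66)*(241/3) = 72*√2 + 241/198 = 241/198 + 72*√2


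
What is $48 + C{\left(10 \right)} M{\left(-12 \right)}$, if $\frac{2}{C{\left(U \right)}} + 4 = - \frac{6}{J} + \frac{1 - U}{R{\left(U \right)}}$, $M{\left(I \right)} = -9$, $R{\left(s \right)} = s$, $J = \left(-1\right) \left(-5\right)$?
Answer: $\frac{3108}{61} \approx 50.951$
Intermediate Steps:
$J = 5$
$C{\left(U \right)} = \frac{2}{- \frac{26}{5} + \frac{1 - U}{U}}$ ($C{\left(U \right)} = \frac{2}{-4 + \left(- \frac{6}{5} + \frac{1 - U}{U}\right)} = \frac{2}{-4 + \left(\left(-6\right) \frac{1}{5} + \frac{1 - U}{U}\right)} = \frac{2}{-4 - \left(\frac{6}{5} - \frac{1 - U}{U}\right)} = \frac{2}{- \frac{26}{5} + \frac{1 - U}{U}}$)
$48 + C{\left(10 \right)} M{\left(-12 \right)} = 48 + \left(-10\right) 10 \frac{1}{-5 + 31 \cdot 10} \left(-9\right) = 48 + \left(-10\right) 10 \frac{1}{-5 + 310} \left(-9\right) = 48 + \left(-10\right) 10 \cdot \frac{1}{305} \left(-9\right) = 48 - - \frac{180}{61} = 48 + \frac{180}{61} = \frac{3108}{61}$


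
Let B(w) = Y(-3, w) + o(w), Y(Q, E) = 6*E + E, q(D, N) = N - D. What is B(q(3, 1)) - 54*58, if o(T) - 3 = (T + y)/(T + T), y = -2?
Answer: -3142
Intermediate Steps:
o(T) = 3 + (-2 + T)/(2*T) (o(T) = 3 + (T - 2)/(T + T) = 3 + (-2 + T)/((2*T)) = 3 + (-2 + T)*(1/(2*T)) = 3 + (-2 + T)/(2*T))
Y(Q, E) = 7*E
B(w) = 7/2 - 1/w + 7*w (B(w) = 7*w + (7/2 - 1/w) = 7/2 - 1/w + 7*w)
B(q(3, 1)) - 54*58 = (7/2 - 1/(1 - 1*3) + 7*(1 - 1*3)) - 54*58 = (7/2 - 1/(1 - 3) + 7*(1 - 3)) - 3132 = (7/2 - 1/(-2) + 7*(-2)) - 3132 = (7/2 - 1*(-½) - 14) - 3132 = (7/2 + ½ - 14) - 3132 = -10 - 3132 = -3142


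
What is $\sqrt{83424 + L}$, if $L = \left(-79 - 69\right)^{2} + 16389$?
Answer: $\sqrt{121717} \approx 348.88$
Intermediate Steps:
$L = 38293$ ($L = \left(-148\right)^{2} + 16389 = 21904 + 16389 = 38293$)
$\sqrt{83424 + L} = \sqrt{83424 + 38293} = \sqrt{121717}$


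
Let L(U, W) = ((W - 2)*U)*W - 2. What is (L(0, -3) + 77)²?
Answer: 5625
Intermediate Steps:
L(U, W) = -2 + U*W*(-2 + W) (L(U, W) = ((-2 + W)*U)*W - 2 = (U*(-2 + W))*W - 2 = U*W*(-2 + W) - 2 = -2 + U*W*(-2 + W))
(L(0, -3) + 77)² = ((-2 + 0*(-3)² - 2*0*(-3)) + 77)² = ((-2 + 0*9 + 0) + 77)² = ((-2 + 0 + 0) + 77)² = (-2 + 77)² = 75² = 5625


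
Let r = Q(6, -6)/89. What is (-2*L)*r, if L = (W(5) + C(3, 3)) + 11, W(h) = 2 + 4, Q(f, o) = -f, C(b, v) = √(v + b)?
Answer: 204/89 + 12*√6/89 ≈ 2.6224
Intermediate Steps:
C(b, v) = √(b + v)
r = -6/89 (r = -1*6/89 = -6*1/89 = -6/89 ≈ -0.067416)
W(h) = 6
L = 17 + √6 (L = (6 + √(3 + 3)) + 11 = (6 + √6) + 11 = 17 + √6 ≈ 19.449)
(-2*L)*r = -2*(17 + √6)*(-6/89) = (-34 - 2*√6)*(-6/89) = 204/89 + 12*√6/89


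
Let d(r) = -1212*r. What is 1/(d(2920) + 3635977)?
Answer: 1/96937 ≈ 1.0316e-5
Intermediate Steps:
1/(d(2920) + 3635977) = 1/(-1212*2920 + 3635977) = 1/(-3539040 + 3635977) = 1/96937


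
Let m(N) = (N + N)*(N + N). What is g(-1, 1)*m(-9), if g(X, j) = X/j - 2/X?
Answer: 324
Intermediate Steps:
m(N) = 4*N² (m(N) = (2*N)*(2*N) = 4*N²)
g(X, j) = -2/X + X/j
g(-1, 1)*m(-9) = (-2/(-1) - 1/1)*(4*(-9)²) = (-2*(-1) - 1*1)*(4*81) = (2 - 1)*324 = 1*324 = 324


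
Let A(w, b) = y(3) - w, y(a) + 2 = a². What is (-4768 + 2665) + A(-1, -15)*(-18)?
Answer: -2247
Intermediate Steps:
y(a) = -2 + a²
A(w, b) = 7 - w (A(w, b) = (-2 + 3²) - w = (-2 + 9) - w = 7 - w)
(-4768 + 2665) + A(-1, -15)*(-18) = (-4768 + 2665) + (7 - 1*(-1))*(-18) = -2103 + (7 + 1)*(-18) = -2103 + 8*(-18) = -2103 - 144 = -2247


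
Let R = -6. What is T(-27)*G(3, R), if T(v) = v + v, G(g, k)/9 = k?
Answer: 2916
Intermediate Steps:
G(g, k) = 9*k
T(v) = 2*v
T(-27)*G(3, R) = (2*(-27))*(9*(-6)) = -54*(-54) = 2916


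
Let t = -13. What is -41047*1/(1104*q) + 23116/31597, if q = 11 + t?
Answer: 1348002187/69766176 ≈ 19.322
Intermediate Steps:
q = -2 (q = 11 - 13 = -2)
-41047*1/(1104*q) + 23116/31597 = -41047/((-2*1104)) + 23116/31597 = -41047/(-2208) + 23116*(1/31597) = -41047*(-1/2208) + 23116/31597 = 41047/2208 + 23116/31597 = 1348002187/69766176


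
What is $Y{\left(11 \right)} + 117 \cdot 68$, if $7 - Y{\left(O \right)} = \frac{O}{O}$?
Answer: $7962$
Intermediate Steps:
$Y{\left(O \right)} = 6$ ($Y{\left(O \right)} = 7 - \frac{O}{O} = 7 - 1 = 6$)
$Y{\left(11 \right)} + 117 \cdot 68 = 6 + 117 \cdot 68 = 6 + 7956 = 7962$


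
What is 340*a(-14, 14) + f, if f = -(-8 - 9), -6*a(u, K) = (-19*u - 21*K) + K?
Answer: 2431/3 ≈ 810.33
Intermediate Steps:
a(u, K) = 10*K/3 + 19*u/6 (a(u, K) = -((-19*u - 21*K) + K)/6 = -((-21*K - 19*u) + K)/6 = -(-20*K - 19*u)/6 = 10*K/3 + 19*u/6)
f = 17 (f = -1*(-17) = 17)
340*a(-14, 14) + f = 340*((10/3)*14 + (19/6)*(-14)) + 17 = 340*(140/3 - 133/3) + 17 = 340*(7/3) + 17 = 2380/3 + 17 = 2431/3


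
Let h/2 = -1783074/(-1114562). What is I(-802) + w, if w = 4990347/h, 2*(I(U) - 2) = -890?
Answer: 926745221575/594358 ≈ 1.5592e+6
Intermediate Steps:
h = 1783074/557281 (h = 2*(-1783074/(-1114562)) = 2*(-1783074*(-1/1114562)) = 2*(891537/557281) = 1783074/557281 ≈ 3.1996)
I(U) = -443 (I(U) = 2 + (1/2)*(-890) = 2 - 445 = -443)
w = 927008522169/594358 (w = 4990347/(1783074/557281) = 4990347*(557281/1783074) = 927008522169/594358 ≈ 1.5597e+6)
I(-802) + w = -443 + 927008522169/594358 = 926745221575/594358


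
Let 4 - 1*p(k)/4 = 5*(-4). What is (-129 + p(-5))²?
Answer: 1089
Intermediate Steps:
p(k) = 96 (p(k) = 16 - 20*(-4) = 16 - 4*(-20) = 16 + 80 = 96)
(-129 + p(-5))² = (-129 + 96)² = (-33)² = 1089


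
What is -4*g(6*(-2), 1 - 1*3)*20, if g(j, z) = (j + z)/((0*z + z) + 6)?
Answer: 280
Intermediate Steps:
g(j, z) = (j + z)/(6 + z) (g(j, z) = (j + z)/((0 + z) + 6) = (j + z)/(z + 6) = (j + z)/(6 + z))
-4*g(6*(-2), 1 - 1*3)*20 = -4*(6*(-2) + (1 - 1*3))/(6 + (1 - 1*3))*20 = -4*(-12 + (1 - 3))/(6 + (1 - 3))*20 = -4*(-12 - 2)/(6 - 2)*20 = -4*(-14)/4*20 = -(-14)*20 = -4*(-7/2)*20 = 14*20 = 280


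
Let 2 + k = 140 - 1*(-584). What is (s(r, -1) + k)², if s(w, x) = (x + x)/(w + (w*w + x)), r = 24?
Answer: 187035490576/358801 ≈ 5.2128e+5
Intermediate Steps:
s(w, x) = 2*x/(w + x + w²) (s(w, x) = (2*x)/(w + (w² + x)) = (2*x)/(w + (x + w²)) = (2*x)/(w + x + w²) = 2*x/(w + x + w²))
k = 722 (k = -2 + (140 - 1*(-584)) = -2 + (140 + 584) = -2 + 724 = 722)
(s(r, -1) + k)² = (2*(-1)/(24 - 1 + 24²) + 722)² = (2*(-1)/(24 - 1 + 576) + 722)² = (2*(-1)/599 + 722)² = (2*(-1)*(1/599) + 722)² = (-2/599 + 722)² = (432476/599)² = 187035490576/358801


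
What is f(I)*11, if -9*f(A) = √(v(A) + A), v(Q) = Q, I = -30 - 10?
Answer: -44*I*√5/9 ≈ -10.932*I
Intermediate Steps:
I = -40
f(A) = -√2*√A/9 (f(A) = -√(A + A)/9 = -√2*√A/9)
f(I)*11 = -√2*√(-40)/9*11 = -√2*2*I*√10/9*11 = -4*I*√5/9*11 = -44*I*√5/9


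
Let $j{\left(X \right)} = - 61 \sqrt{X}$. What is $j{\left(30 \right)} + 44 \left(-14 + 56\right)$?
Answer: $1848 - 61 \sqrt{30} \approx 1513.9$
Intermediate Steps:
$j{\left(30 \right)} + 44 \left(-14 + 56\right) = - 61 \sqrt{30} + 44 \left(-14 + 56\right) = - 61 \sqrt{30} + 44 \cdot 42 = - 61 \sqrt{30} + 1848 = 1848 - 61 \sqrt{30}$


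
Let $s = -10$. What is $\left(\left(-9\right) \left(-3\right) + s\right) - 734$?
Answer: $-717$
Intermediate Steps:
$\left(\left(-9\right) \left(-3\right) + s\right) - 734 = \left(\left(-9\right) \left(-3\right) - 10\right) - 734 = \left(27 - 10\right) - 734 = 17 - 734 = -717$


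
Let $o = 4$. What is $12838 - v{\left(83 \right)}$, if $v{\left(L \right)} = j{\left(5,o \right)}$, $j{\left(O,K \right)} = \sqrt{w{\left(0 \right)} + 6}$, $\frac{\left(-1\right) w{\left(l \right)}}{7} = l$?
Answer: $12838 - \sqrt{6} \approx 12836.0$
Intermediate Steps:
$w{\left(l \right)} = - 7 l$
$j{\left(O,K \right)} = \sqrt{6}$ ($j{\left(O,K \right)} = \sqrt{\left(-7\right) 0 + 6} = \sqrt{0 + 6} = \sqrt{6}$)
$v{\left(L \right)} = \sqrt{6}$
$12838 - v{\left(83 \right)} = 12838 - \sqrt{6}$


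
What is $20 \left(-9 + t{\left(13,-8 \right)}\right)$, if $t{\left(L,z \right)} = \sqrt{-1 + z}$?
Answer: $-180 + 60 i \approx -180.0 + 60.0 i$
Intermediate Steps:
$20 \left(-9 + t{\left(13,-8 \right)}\right) = 20 \left(-9 + \sqrt{-1 - 8}\right) = 20 \left(-9 + \sqrt{-9}\right) = 20 \left(-9 + 3 i\right) = -180 + 60 i$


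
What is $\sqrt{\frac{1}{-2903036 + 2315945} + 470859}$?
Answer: $\frac{4 \sqrt{10143357651250143}}{587091} \approx 686.19$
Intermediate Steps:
$\sqrt{\frac{1}{-2903036 + 2315945} + 470859} = \sqrt{\frac{1}{-587091} + 470859} = \sqrt{- \frac{1}{587091} + 470859} = \sqrt{\frac{276437081168}{587091}} = \frac{4 \sqrt{10143357651250143}}{587091}$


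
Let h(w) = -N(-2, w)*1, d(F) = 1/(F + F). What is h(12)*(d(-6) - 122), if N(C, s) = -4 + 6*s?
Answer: 24905/3 ≈ 8301.7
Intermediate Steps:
d(F) = 1/(2*F)
h(w) = 4 - 6*w (h(w) = -(-4 + 6*w)*1 = (4 - 6*w)*1 = 4 - 6*w)
h(12)*(d(-6) - 122) = (4 - 6*12)*((½)/(-6) - 122) = (4 - 72)*((½)*(-⅙) - 122) = -68*(-1/12 - 122) = -68*(-1465/12) = 24905/3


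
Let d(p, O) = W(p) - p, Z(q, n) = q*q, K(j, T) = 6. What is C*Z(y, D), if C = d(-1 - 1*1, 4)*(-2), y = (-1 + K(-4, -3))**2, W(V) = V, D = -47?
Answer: 0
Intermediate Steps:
y = 25 (y = (-1 + 6)**2 = 5**2 = 25)
Z(q, n) = q**2
d(p, O) = 0 (d(p, O) = p - p = 0)
C = 0 (C = 0*(-2) = 0)
C*Z(y, D) = 0*25**2 = 0*625 = 0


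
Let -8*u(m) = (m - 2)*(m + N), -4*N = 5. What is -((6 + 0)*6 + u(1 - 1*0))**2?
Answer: -1324801/1024 ≈ -1293.8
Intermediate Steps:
N = -5/4 (N = -1/4*5 = -5/4 ≈ -1.2500)
u(m) = -(-2 + m)*(-5/4 + m)/8 (u(m) = -(m - 2)*(m - 5/4)/8 = -(-2 + m)*(-5/4 + m)/8)
-((6 + 0)*6 + u(1 - 1*0))**2 = -((6 + 0)*6 + (-5/16 - (1 - 1*0)**2/8 + 13*(1 - 1*0)/32))**2 = -(6*6 + (-5/16 - (1 + 0)**2/8 + 13*(1 + 0)/32))**2 = -(36 + (-5/16 - 1/8*1**2 + (13/32)*1))**2 = -(36 + (-5/16 - 1/8*1 + 13/32))**2 = -(36 + (-5/16 - 1/8 + 13/32))**2 = -(36 - 1/32)**2 = -(1151/32)**2 = -1*1324801/1024 = -1324801/1024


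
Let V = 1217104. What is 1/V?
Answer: 1/1217104 ≈ 8.2162e-7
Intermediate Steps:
1/V = 1/1217104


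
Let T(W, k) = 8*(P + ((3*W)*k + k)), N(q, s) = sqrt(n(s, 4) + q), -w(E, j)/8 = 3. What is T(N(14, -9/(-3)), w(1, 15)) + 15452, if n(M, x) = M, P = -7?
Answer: 15204 - 576*sqrt(17) ≈ 12829.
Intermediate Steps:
w(E, j) = -24 (w(E, j) = -8*3 = -24)
N(q, s) = sqrt(q + s) (N(q, s) = sqrt(s + q) = sqrt(q + s))
T(W, k) = -56 + 8*k + 24*W*k (T(W, k) = 8*(-7 + ((3*W)*k + k)) = 8*(-7 + (3*W*k + k)) = 8*(-7 + (k + 3*W*k)) = 8*(-7 + k + 3*W*k) = -56 + 8*k + 24*W*k)
T(N(14, -9/(-3)), w(1, 15)) + 15452 = (-56 + 8*(-24) + 24*sqrt(14 - 9/(-3))*(-24)) + 15452 = (-56 - 192 + 24*sqrt(14 - 9*(-1/3))*(-24)) + 15452 = (-56 - 192 + 24*sqrt(14 + 3)*(-24)) + 15452 = (-56 - 192 + 24*sqrt(17)*(-24)) + 15452 = (-56 - 192 - 576*sqrt(17)) + 15452 = (-248 - 576*sqrt(17)) + 15452 = 15204 - 576*sqrt(17)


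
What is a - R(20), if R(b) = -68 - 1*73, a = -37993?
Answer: -37852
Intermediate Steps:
R(b) = -141 (R(b) = -68 - 73 = -141)
a - R(20) = -37993 - 1*(-141) = -37993 + 141 = -37852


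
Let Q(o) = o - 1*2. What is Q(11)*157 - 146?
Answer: 1267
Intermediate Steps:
Q(o) = -2 + o (Q(o) = o - 2 = -2 + o)
Q(11)*157 - 146 = (-2 + 11)*157 - 146 = 9*157 - 146 = 1413 - 146 = 1267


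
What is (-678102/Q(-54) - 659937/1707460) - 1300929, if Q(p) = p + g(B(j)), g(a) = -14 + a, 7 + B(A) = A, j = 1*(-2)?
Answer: -169881104510409/131474420 ≈ -1.2921e+6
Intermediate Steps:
j = -2
B(A) = -7 + A
Q(p) = -23 + p (Q(p) = p + (-14 + (-7 - 2)) = p + (-14 - 9) = p - 23 = -23 + p)
(-678102/Q(-54) - 659937/1707460) - 1300929 = (-678102/(-23 - 54) - 659937/1707460) - 1300929 = (-678102/(-77) - 659937*1/1707460) - 1300929 = (-678102*(-1/77) - 659937/1707460) - 1300929 = (678102/77 - 659937/1707460) - 1300929 = 1157781225771/131474420 - 1300929 = -169881104510409/131474420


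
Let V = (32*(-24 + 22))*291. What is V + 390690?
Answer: 372066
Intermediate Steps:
V = -18624 (V = (32*(-2))*291 = -64*291 = -18624)
V + 390690 = -18624 + 390690 = 372066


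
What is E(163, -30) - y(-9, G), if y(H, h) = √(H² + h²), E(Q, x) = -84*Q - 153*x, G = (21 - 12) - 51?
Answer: -9102 - 3*√205 ≈ -9145.0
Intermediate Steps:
G = -42 (G = 9 - 51 = -42)
E(Q, x) = -153*x - 84*Q
E(163, -30) - y(-9, G) = (-153*(-30) - 84*163) - √((-9)² + (-42)²) = (4590 - 13692) - √(81 + 1764) = -9102 - √1845 = -9102 - 3*√205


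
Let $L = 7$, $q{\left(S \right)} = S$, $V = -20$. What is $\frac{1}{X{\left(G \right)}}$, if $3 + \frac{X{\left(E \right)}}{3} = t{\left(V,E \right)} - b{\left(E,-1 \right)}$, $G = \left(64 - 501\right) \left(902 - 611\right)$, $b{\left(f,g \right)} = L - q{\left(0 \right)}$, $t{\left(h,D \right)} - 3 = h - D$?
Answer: $\frac{1}{381420} \approx 2.6218 \cdot 10^{-6}$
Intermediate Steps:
$t{\left(h,D \right)} = 3 + h - D$ ($t{\left(h,D \right)} = 3 - \left(D - h\right) = 3 + h - D$)
$b{\left(f,g \right)} = 7$ ($b{\left(f,g \right)} = 7 - 0 = 7 + 0 = 7$)
$G = -127167$ ($G = \left(-437\right) 291 = -127167$)
$X{\left(E \right)} = -81 - 3 E$ ($X{\left(E \right)} = -9 + 3 \left(\left(3 - 20 - E\right) - 7\right) = -9 + 3 \left(\left(-17 - E\right) - 7\right) = -9 + 3 \left(-24 - E\right) = -9 - \left(72 + 3 E\right) = -81 - 3 E$)
$\frac{1}{X{\left(G \right)}} = \frac{1}{-81 - -381501} = \frac{1}{-81 + 381501} = \frac{1}{381420}$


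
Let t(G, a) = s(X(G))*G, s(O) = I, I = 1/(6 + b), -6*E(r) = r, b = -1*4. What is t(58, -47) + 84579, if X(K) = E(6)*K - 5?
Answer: 84608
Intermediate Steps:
b = -4
E(r) = -r/6
I = 1/2 (I = 1/(6 - 4) = 1/2 ≈ 0.50000)
X(K) = -5 - K (X(K) = (-1/6*6)*K - 5 = -K - 5 = -5 - K)
s(O) = 1/2
t(G, a) = G/2
t(58, -47) + 84579 = (1/2)*58 + 84579 = 29 + 84579 = 84608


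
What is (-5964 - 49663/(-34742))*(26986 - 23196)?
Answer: -392552329375/17371 ≈ -2.2598e+7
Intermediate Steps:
(-5964 - 49663/(-34742))*(26986 - 23196) = (-5964 - 49663*(-1/34742))*3790 = (-5964 + 49663/34742)*3790 = -207151625/34742*3790 = -392552329375/17371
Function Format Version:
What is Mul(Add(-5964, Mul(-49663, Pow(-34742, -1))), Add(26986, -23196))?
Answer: Rational(-392552329375, 17371) ≈ -2.2598e+7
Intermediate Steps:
Mul(Add(-5964, Mul(-49663, Pow(-34742, -1))), Add(26986, -23196)) = Mul(Add(-5964, Mul(-49663, Rational(-1, 34742))), 3790) = Mul(Add(-5964, Rational(49663, 34742)), 3790) = Mul(Rational(-207151625, 34742), 3790) = Rational(-392552329375, 17371)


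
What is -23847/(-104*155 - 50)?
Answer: 7949/5390 ≈ 1.4748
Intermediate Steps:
-23847/(-104*155 - 50) = -23847/(-16120 - 50) = -23847/(-16170) = -23847*(-1/16170) = 7949/5390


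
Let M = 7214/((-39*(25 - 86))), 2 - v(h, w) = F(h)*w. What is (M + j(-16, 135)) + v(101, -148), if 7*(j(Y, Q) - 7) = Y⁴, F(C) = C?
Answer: 405039563/16653 ≈ 24322.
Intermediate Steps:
v(h, w) = 2 - h*w
j(Y, Q) = 7 + Y⁴/7
M = 7214/2379 (M = 7214/((-39*(-61))) = 7214/2379 ≈ 3.0324)
(M + j(-16, 135)) + v(101, -148) = (7214/2379 + (7 + (⅐)*(-16)⁴)) + (2 - 1*101*(-148)) = (7214/2379 + (7 + (⅐)*65536)) + (2 + 14948) = (7214/2379 + (7 + 65536/7)) + 14950 = (7214/2379 + 65585/7) + 14950 = 156077213/16653 + 14950 = 405039563/16653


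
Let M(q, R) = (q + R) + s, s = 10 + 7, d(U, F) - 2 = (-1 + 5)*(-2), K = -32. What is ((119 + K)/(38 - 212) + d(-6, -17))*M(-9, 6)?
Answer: -91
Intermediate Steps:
d(U, F) = -6 (d(U, F) = 2 + (-1 + 5)*(-2) = 2 + 4*(-2) = 2 - 8 = -6)
s = 17
M(q, R) = 17 + R + q (M(q, R) = (q + R) + 17 = (R + q) + 17 = 17 + R + q)
((119 + K)/(38 - 212) + d(-6, -17))*M(-9, 6) = ((119 - 32)/(38 - 212) - 6)*(17 + 6 - 9) = (87/(-174) - 6)*14 = (87*(-1/174) - 6)*14 = (-1/2 - 6)*14 = -13/2*14 = -91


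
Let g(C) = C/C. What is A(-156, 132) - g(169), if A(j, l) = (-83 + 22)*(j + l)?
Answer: 1463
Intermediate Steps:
g(C) = 1
A(j, l) = -61*j - 61*l (A(j, l) = -61*(j + l) = -61*j - 61*l)
A(-156, 132) - g(169) = (-61*(-156) - 61*132) - 1*1 = (9516 - 8052) - 1 = 1464 - 1 = 1463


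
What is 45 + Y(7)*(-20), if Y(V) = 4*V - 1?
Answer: -495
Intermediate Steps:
Y(V) = -1 + 4*V
45 + Y(7)*(-20) = 45 + (-1 + 4*7)*(-20) = 45 + (-1 + 28)*(-20) = 45 + 27*(-20) = 45 - 540 = -495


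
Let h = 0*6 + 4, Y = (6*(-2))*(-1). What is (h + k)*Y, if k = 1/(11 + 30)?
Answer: 1980/41 ≈ 48.293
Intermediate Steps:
k = 1/41 ≈ 0.024390
Y = 12 (Y = -12*(-1) = 12)
h = 4 (h = 0 + 4 = 4)
(h + k)*Y = (4 + 1/41)*12 = (165/41)*12 = 1980/41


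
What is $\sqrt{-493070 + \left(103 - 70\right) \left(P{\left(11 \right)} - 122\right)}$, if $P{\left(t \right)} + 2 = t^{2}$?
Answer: $i \sqrt{493169} \approx 702.26 i$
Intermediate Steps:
$P{\left(t \right)} = -2 + t^{2}$
$\sqrt{-493070 + \left(103 - 70\right) \left(P{\left(11 \right)} - 122\right)} = \sqrt{-493070 + \left(103 - 70\right) \left(\left(-2 + 11^{2}\right) - 122\right)} = \sqrt{-493070 + 33 \left(\left(-2 + 121\right) - 122\right)} = \sqrt{-493070 + 33 \left(119 - 122\right)} = \sqrt{-493070 + 33 \left(-3\right)} = \sqrt{-493070 - 99} = \sqrt{-493169} = i \sqrt{493169}$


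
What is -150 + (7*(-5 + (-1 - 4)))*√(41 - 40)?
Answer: -220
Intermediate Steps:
-150 + (7*(-5 + (-1 - 4)))*√(41 - 40) = -150 + (7*(-5 - 5))*√1 = -150 + (7*(-10))*1 = -150 - 70*1 = -150 - 70 = -220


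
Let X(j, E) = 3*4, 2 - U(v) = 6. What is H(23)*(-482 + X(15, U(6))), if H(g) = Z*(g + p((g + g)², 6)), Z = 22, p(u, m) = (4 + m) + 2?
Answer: -361900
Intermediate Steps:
p(u, m) = 6 + m
U(v) = -4 (U(v) = 2 - 1*6 = 2 - 6 = -4)
X(j, E) = 12
H(g) = 264 + 22*g (H(g) = 22*(g + (6 + 6)) = 22*(g + 12) = 22*(12 + g) = 264 + 22*g)
H(23)*(-482 + X(15, U(6))) = (264 + 22*23)*(-482 + 12) = (264 + 506)*(-470) = 770*(-470) = -361900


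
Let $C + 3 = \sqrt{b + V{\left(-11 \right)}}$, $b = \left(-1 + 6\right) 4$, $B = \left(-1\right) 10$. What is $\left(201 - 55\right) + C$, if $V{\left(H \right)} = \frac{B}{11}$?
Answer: $143 + \frac{\sqrt{2310}}{11} \approx 147.37$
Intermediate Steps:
$B = -10$
$V{\left(H \right)} = - \frac{10}{11}$
$b = 20$ ($b = 5 \cdot 4 = 20$)
$C = -3 + \frac{\sqrt{2310}}{11}$ ($C = -3 + \sqrt{20 - \frac{10}{11}} = -3 + \sqrt{\frac{210}{11}} = -3 + \frac{\sqrt{2310}}{11} \approx 1.3693$)
$\left(201 - 55\right) + C = \left(201 - 55\right) - \left(3 - \frac{\sqrt{2310}}{11}\right) = 146 - \left(3 - \frac{\sqrt{2310}}{11}\right) = 143 + \frac{\sqrt{2310}}{11}$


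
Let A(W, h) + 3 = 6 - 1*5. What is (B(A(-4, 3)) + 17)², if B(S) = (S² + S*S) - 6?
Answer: 361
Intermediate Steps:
A(W, h) = -2 (A(W, h) = -3 + (6 - 1*5) = -3 + (6 - 5) = -3 + 1 = -2)
B(S) = -6 + 2*S² (B(S) = (S² + S²) - 6 = 2*S² - 6 = -6 + 2*S²)
(B(A(-4, 3)) + 17)² = ((-6 + 2*(-2)²) + 17)² = ((-6 + 2*4) + 17)² = ((-6 + 8) + 17)² = (2 + 17)² = 19² = 361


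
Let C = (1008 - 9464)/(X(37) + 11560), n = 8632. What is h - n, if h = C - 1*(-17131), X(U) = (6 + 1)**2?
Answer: 98656435/11609 ≈ 8498.3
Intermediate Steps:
X(U) = 49 (X(U) = 7**2 = 49)
C = -8456/11609 (C = (1008 - 9464)/(49 + 11560) = -8456/11609 ≈ -0.72840)
h = 198865323/11609 (h = -8456/11609 - 1*(-17131) = -8456/11609 + 17131 = 198865323/11609 ≈ 17130.)
h - n = 198865323/11609 - 1*8632 = 198865323/11609 - 8632 = 98656435/11609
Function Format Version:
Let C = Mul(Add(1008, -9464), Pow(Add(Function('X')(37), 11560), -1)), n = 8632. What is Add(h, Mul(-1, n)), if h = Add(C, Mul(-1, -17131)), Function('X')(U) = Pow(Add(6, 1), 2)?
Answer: Rational(98656435, 11609) ≈ 8498.3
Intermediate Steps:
Function('X')(U) = 49 (Function('X')(U) = Pow(7, 2) = 49)
C = Rational(-8456, 11609) (C = Mul(Add(1008, -9464), Pow(Add(49, 11560), -1)) = Mul(-8456, Pow(11609, -1)) = Mul(-8456, Rational(1, 11609)) = Rational(-8456, 11609) ≈ -0.72840)
h = Rational(198865323, 11609) (h = Add(Rational(-8456, 11609), Mul(-1, -17131)) = Add(Rational(-8456, 11609), 17131) = Rational(198865323, 11609) ≈ 17130.)
Add(h, Mul(-1, n)) = Add(Rational(198865323, 11609), Mul(-1, 8632)) = Add(Rational(198865323, 11609), -8632) = Rational(98656435, 11609)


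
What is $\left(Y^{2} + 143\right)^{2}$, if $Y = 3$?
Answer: $23104$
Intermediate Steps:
$\left(Y^{2} + 143\right)^{2} = \left(3^{2} + 143\right)^{2} = \left(9 + 143\right)^{2} = 152^{2} = 23104$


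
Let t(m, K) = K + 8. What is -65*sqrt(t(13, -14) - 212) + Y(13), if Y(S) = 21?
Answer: 21 - 65*I*sqrt(218) ≈ 21.0 - 959.71*I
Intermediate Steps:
t(m, K) = 8 + K
-65*sqrt(t(13, -14) - 212) + Y(13) = -65*sqrt((8 - 14) - 212) + 21 = -65*sqrt(-6 - 212) + 21 = -65*I*sqrt(218) + 21 = 21 - 65*I*sqrt(218)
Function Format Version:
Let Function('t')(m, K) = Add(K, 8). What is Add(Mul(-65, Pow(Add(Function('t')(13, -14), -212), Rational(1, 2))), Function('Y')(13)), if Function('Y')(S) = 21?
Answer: Add(21, Mul(-65, I, Pow(218, Rational(1, 2)))) ≈ Add(21.000, Mul(-959.71, I))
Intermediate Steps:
Function('t')(m, K) = Add(8, K)
Add(Mul(-65, Pow(Add(Function('t')(13, -14), -212), Rational(1, 2))), Function('Y')(13)) = Add(Mul(-65, Pow(Add(Add(8, -14), -212), Rational(1, 2))), 21) = Add(Mul(-65, Pow(Add(-6, -212), Rational(1, 2))), 21) = Add(Mul(-65, Pow(-218, Rational(1, 2))), 21) = Add(Mul(-65, Mul(I, Pow(218, Rational(1, 2)))), 21) = Add(Mul(-65, I, Pow(218, Rational(1, 2))), 21) = Add(21, Mul(-65, I, Pow(218, Rational(1, 2))))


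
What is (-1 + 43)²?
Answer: 1764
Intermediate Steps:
(-1 + 43)² = 42² = 1764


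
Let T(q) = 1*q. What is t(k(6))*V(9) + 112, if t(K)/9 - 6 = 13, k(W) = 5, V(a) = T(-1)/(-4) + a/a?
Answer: 1303/4 ≈ 325.75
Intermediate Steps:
T(q) = q
V(a) = 5/4 (V(a) = -1/(-4) + a/a = -1*(-1/4) + 1 = 1/4 + 1 = 5/4)
t(K) = 171 (t(K) = 54 + 9*13 = 54 + 117 = 171)
t(k(6))*V(9) + 112 = 171*(5/4) + 112 = 855/4 + 112 = 1303/4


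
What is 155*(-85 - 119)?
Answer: -31620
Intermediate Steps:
155*(-85 - 119) = 155*(-204) = -31620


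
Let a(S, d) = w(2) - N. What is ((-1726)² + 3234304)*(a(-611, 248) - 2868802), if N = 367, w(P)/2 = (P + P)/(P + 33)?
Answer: -124790651027132/7 ≈ -1.7827e+13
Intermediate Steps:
w(P) = 4*P/(33 + P) (w(P) = 2*((P + P)/(P + 33)) = 2*((2*P)/(33 + P)) = 2*(2*P/(33 + P)) = 4*P/(33 + P))
a(S, d) = -12837/35 (a(S, d) = 4*2/(33 + 2) - 1*367 = 4*2/35 - 367 = 4*2*(1/35) - 367 = 8/35 - 367 = -12837/35)
((-1726)² + 3234304)*(a(-611, 248) - 2868802) = ((-1726)² + 3234304)*(-12837/35 - 2868802) = (2979076 + 3234304)*(-100420907/35) = 6213380*(-100420907/35) = -124790651027132/7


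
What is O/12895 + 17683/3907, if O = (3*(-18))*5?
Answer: 45393479/10076153 ≈ 4.5050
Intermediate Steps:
O = -270 (O = -54*5 = -270)
O/12895 + 17683/3907 = -270/12895 + 17683/3907 = -270*1/12895 + 17683*(1/3907) = -54/2579 + 17683/3907 = 45393479/10076153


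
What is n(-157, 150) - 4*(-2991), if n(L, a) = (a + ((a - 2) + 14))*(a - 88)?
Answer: 31308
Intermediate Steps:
n(L, a) = (-88 + a)*(12 + 2*a) (n(L, a) = (a + ((-2 + a) + 14))*(-88 + a) = (a + (12 + a))*(-88 + a) = (12 + 2*a)*(-88 + a) = (-88 + a)*(12 + 2*a))
n(-157, 150) - 4*(-2991) = (-1056 - 164*150 + 2*150²) - 4*(-2991) = (-1056 - 24600 + 2*22500) - 1*(-11964) = (-1056 - 24600 + 45000) + 11964 = 19344 + 11964 = 31308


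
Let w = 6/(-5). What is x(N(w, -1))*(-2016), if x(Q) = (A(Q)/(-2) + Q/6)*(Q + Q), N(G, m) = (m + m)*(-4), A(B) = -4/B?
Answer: -51072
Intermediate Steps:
w = -6/5 (w = 6*(-1/5) = -6/5 ≈ -1.2000)
N(G, m) = -8*m (N(G, m) = (2*m)*(-4) = -8*m)
x(Q) = 2*Q*(2/Q + Q/6) (x(Q) = (-4/Q/(-2) + Q/6)*(Q + Q) = (-4/Q*(-1/2) + Q*(1/6))*(2*Q) = (2/Q + Q/6)*(2*Q) = 2*Q*(2/Q + Q/6))
x(N(w, -1))*(-2016) = (4 + (-8*(-1))**2/3)*(-2016) = (4 + (1/3)*8**2)*(-2016) = (4 + (1/3)*64)*(-2016) = (4 + 64/3)*(-2016) = (76/3)*(-2016) = -51072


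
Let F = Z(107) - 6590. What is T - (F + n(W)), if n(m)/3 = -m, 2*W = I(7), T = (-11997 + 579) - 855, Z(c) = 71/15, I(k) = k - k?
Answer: -85316/15 ≈ -5687.7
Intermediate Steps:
I(k) = 0
Z(c) = 71/15 (Z(c) = 71*(1/15) = 71/15)
T = -12273 (T = -11418 - 855 = -12273)
W = 0 (W = (½)*0 = 0)
n(m) = -3*m (n(m) = 3*(-m) = -3*m)
F = -98779/15 (F = 71/15 - 6590 = -98779/15 ≈ -6585.3)
T - (F + n(W)) = -12273 - (-98779/15 - 3*0) = -12273 - (-98779/15 + 0) = -12273 - 1*(-98779/15) = -12273 + 98779/15 = -85316/15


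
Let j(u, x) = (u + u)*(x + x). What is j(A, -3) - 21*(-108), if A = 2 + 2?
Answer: 2220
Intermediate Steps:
A = 4
j(u, x) = 4*u*x (j(u, x) = (2*u)*(2*x) = 4*u*x)
j(A, -3) - 21*(-108) = 4*4*(-3) - 21*(-108) = -48 + 2268 = 2220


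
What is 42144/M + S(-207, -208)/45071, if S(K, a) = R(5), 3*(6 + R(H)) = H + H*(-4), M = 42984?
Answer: 79124975/80722161 ≈ 0.98021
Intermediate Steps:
R(H) = -6 - H (R(H) = -6 + (H + H*(-4))/3 = -6 + (H - 4*H)/3 = -6 + (-3*H)/3 = -6 - H)
S(K, a) = -11 (S(K, a) = -6 - 1*5 = -6 - 5 = -11)
42144/M + S(-207, -208)/45071 = 42144/42984 - 11/45071 = 42144*(1/42984) - 11*1/45071 = 1756/1791 - 11/45071 = 79124975/80722161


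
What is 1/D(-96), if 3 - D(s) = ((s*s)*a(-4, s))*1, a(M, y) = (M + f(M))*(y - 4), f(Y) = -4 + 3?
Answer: -1/4607997 ≈ -2.1701e-7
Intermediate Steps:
f(Y) = -1
a(M, y) = (-1 + M)*(-4 + y) (a(M, y) = (M - 1)*(y - 4) = (-1 + M)*(-4 + y))
D(s) = 3 - s**2*(20 - 5*s) (D(s) = 3 - (s*s)*(4 - s - 4*(-4) - 4*s) = 3 - s**2*(4 - s + 16 - 4*s) = 3 - s**2*(20 - 5*s))
1/D(-96) = 1/(3 + 5*(-96)**2*(-4 - 96)) = 1/(3 + 5*9216*(-100)) = 1/(3 - 4608000) = 1/(-4607997) = -1/4607997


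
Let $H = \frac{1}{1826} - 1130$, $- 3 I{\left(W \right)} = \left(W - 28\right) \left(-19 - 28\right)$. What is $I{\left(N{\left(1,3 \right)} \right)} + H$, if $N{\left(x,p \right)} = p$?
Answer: $- \frac{8335687}{5478} \approx -1521.7$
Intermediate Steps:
$I{\left(W \right)} = - \frac{1316}{3} + \frac{47 W}{3}$ ($I{\left(W \right)} = - \frac{\left(W - 28\right) \left(-19 - 28\right)}{3} = - \frac{\left(-28 + W\right) \left(-47\right)}{3} = - \frac{1316 - 47 W}{3} = - \frac{1316}{3} + \frac{47 W}{3}$)
$H = - \frac{2063379}{1826}$ ($H = \frac{1}{1826} - 1130 = - \frac{2063379}{1826} \approx -1130.0$)
$I{\left(N{\left(1,3 \right)} \right)} + H = \left(- \frac{1316}{3} + \frac{47}{3} \cdot 3\right) - \frac{2063379}{1826} = \left(- \frac{1316}{3} + 47\right) - \frac{2063379}{1826} = - \frac{1175}{3} - \frac{2063379}{1826} = - \frac{8335687}{5478}$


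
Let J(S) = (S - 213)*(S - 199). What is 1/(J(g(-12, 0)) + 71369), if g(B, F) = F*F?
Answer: 1/113756 ≈ 8.7907e-6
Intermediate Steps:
g(B, F) = F**2
J(S) = (-213 + S)*(-199 + S)
1/(J(g(-12, 0)) + 71369) = 1/((42387 + (0**2)**2 - 412*0**2) + 71369) = 1/((42387 + 0**2 - 412*0) + 71369) = 1/((42387 + 0 + 0) + 71369) = 1/(42387 + 71369) = 1/113756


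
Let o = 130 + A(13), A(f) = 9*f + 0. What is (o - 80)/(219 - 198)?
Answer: 167/21 ≈ 7.9524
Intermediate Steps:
A(f) = 9*f
o = 247 (o = 130 + 9*13 = 130 + 117 = 247)
(o - 80)/(219 - 198) = (247 - 80)/(219 - 198) = 167/21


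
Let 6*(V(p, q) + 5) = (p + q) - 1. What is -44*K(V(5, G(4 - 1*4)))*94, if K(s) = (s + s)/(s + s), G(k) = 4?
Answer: -4136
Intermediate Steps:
V(p, q) = -31/6 + p/6 + q/6 (V(p, q) = -5 + ((p + q) - 1)/6 = -5 + (-1 + p + q)/6 = -5 + (-1/6 + p/6 + q/6) = -31/6 + p/6 + q/6)
K(s) = 1 (K(s) = (2*s)/((2*s)) = (2*s)*(1/(2*s)) = 1)
-44*K(V(5, G(4 - 1*4)))*94 = -44*1*94 = -44*94 = -4136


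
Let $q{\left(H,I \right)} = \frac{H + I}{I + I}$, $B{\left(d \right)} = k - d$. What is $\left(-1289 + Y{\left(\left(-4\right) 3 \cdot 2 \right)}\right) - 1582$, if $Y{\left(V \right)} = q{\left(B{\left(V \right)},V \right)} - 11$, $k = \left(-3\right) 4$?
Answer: $- \frac{11527}{4} \approx -2881.8$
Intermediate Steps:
$k = -12$
$B{\left(d \right)} = -12 - d$
$q{\left(H,I \right)} = \frac{H + I}{2 I}$
$Y{\left(V \right)} = -11 - \frac{6}{V}$ ($Y{\left(V \right)} = \frac{\left(-12 - V\right) + V}{2 V} - 11 = \frac{1}{2} \frac{1}{V} \left(-12\right) - 11 = - \frac{6}{V} - 11 = -11 - \frac{6}{V}$)
$\left(-1289 + Y{\left(\left(-4\right) 3 \cdot 2 \right)}\right) - 1582 = \left(-1289 - \left(11 + \frac{6}{\left(-4\right) 3 \cdot 2}\right)\right) - 1582 = \left(-1289 - \left(11 + \frac{6}{\left(-12\right) 2}\right)\right) - 1582 = \left(-1289 - \left(11 + \frac{6}{-24}\right)\right) - 1582 = \left(-1289 - \frac{43}{4}\right) - 1582 = - \frac{5199}{4} - 1582 = - \frac{11527}{4}$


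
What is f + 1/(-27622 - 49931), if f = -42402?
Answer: -3288402307/77553 ≈ -42402.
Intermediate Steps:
f + 1/(-27622 - 49931) = -42402 + 1/(-27622 - 49931) = -42402 + 1/(-77553) = -42402 - 1/77553 = -3288402307/77553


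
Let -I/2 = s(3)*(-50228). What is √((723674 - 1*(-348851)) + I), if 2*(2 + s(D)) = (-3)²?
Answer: √1323665 ≈ 1150.5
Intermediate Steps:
s(D) = 5/2 (s(D) = -2 + (½)*(-3)² = -2 + (½)*9 = -2 + 9/2 = 5/2)
I = 251140 (I = -5*(-50228) = -2*(-125570) = 251140)
√((723674 - 1*(-348851)) + I) = √((723674 - 1*(-348851)) + 251140) = √((723674 + 348851) + 251140) = √(1072525 + 251140) = √1323665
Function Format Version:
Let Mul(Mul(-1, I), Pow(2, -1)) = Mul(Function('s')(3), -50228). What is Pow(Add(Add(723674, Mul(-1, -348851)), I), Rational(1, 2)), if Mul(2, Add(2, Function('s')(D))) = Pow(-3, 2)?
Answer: Pow(1323665, Rational(1, 2)) ≈ 1150.5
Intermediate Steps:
Function('s')(D) = Rational(5, 2) (Function('s')(D) = Add(-2, Mul(Rational(1, 2), Pow(-3, 2))) = Add(-2, Mul(Rational(1, 2), 9)) = Add(-2, Rational(9, 2)) = Rational(5, 2))
I = 251140 (I = Mul(-2, Mul(Rational(5, 2), -50228)) = Mul(-2, -125570) = 251140)
Pow(Add(Add(723674, Mul(-1, -348851)), I), Rational(1, 2)) = Pow(Add(Add(723674, Mul(-1, -348851)), 251140), Rational(1, 2)) = Pow(Add(Add(723674, 348851), 251140), Rational(1, 2)) = Pow(Add(1072525, 251140), Rational(1, 2)) = Pow(1323665, Rational(1, 2))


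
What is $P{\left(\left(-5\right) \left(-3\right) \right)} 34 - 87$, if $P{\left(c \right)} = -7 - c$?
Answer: $-835$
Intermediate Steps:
$P{\left(\left(-5\right) \left(-3\right) \right)} 34 - 87 = \left(-7 - \left(-5\right) \left(-3\right)\right) 34 - 87 = \left(-7 - 15\right) 34 - 87 = \left(-22\right) 34 - 87 = -748 - 87 = -835$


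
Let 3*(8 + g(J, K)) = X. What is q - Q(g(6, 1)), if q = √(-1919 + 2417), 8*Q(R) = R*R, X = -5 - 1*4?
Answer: -121/8 + √498 ≈ 7.1909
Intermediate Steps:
X = -9 (X = -5 - 4 = -9)
g(J, K) = -11 (g(J, K) = -8 + (⅓)*(-9) = -8 - 3 = -11)
Q(R) = R²/8 (Q(R) = (R*R)/8 = R²/8)
q = √498 ≈ 22.316
q - Q(g(6, 1)) = √498 - (-11)²/8 = √498 - 121/8 = -121/8 + √498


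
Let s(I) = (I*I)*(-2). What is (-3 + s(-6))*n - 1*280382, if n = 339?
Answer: -305807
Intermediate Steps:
s(I) = -2*I² (s(I) = I²*(-2) = -2*I²)
(-3 + s(-6))*n - 1*280382 = (-3 - 2*(-6)²)*339 - 1*280382 = (-3 - 2*36)*339 - 280382 = (-3 - 72)*339 - 280382 = -75*339 - 280382 = -25425 - 280382 = -305807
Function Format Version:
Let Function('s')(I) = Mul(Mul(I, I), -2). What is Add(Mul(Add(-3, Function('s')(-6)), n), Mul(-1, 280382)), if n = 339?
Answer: -305807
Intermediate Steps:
Function('s')(I) = Mul(-2, Pow(I, 2)) (Function('s')(I) = Mul(Pow(I, 2), -2) = Mul(-2, Pow(I, 2)))
Add(Mul(Add(-3, Function('s')(-6)), n), Mul(-1, 280382)) = Add(Mul(Add(-3, Mul(-2, Pow(-6, 2))), 339), Mul(-1, 280382)) = Add(Mul(Add(-3, Mul(-2, 36)), 339), -280382) = Add(Mul(Add(-3, -72), 339), -280382) = Add(Mul(-75, 339), -280382) = Add(-25425, -280382) = -305807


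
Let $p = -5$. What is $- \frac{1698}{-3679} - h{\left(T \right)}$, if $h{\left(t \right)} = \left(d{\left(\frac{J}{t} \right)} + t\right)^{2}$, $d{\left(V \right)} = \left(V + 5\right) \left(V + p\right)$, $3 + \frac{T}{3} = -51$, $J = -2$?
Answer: $- \frac{19568620046542}{559607373} \approx -34969.0$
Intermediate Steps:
$T = -162$ ($T = -9 + 3 \left(-51\right) = -9 - 153 = -162$)
$d{\left(V \right)} = \left(-5 + V\right) \left(5 + V\right)$ ($d{\left(V \right)} = \left(V + 5\right) \left(V - 5\right) = \left(5 + V\right) \left(-5 + V\right) = \left(-5 + V\right) \left(5 + V\right)$)
$h{\left(t \right)} = \left(-25 + t + \frac{4}{t^{2}}\right)^{2}$ ($h{\left(t \right)} = \left(\left(-25 + \left(- \frac{2}{t}\right)^{2}\right) + t\right)^{2} = \left(\left(-25 + \frac{4}{t^{2}}\right) + t\right)^{2} = \left(-25 + t + \frac{4}{t^{2}}\right)^{2}$)
$- \frac{1698}{-3679} - h{\left(T \right)} = - \frac{1698}{-3679} - \frac{\left(4 + \left(-162\right)^{2} \left(-25 - 162\right)\right)^{2}}{688747536} = \left(-1698\right) \left(- \frac{1}{3679}\right) - \frac{\left(4 + 26244 \left(-187\right)\right)^{2}}{688747536} = \frac{6}{13} - \frac{\left(4 - 4907628\right)^{2}}{688747536} = \frac{6}{13} - \frac{\left(-4907624\right)^{2}}{688747536} = \frac{6}{13} - \frac{1}{688747536} \cdot 24084773325376 = \frac{6}{13} - \frac{1505298332836}{43046721} = - \frac{19568620046542}{559607373}$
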